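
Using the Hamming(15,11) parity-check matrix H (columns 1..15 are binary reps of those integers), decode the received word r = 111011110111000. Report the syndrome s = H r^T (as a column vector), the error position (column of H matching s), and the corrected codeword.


s = (0, 0, 0, 1)^T, error position = 1, corrected codeword c = 011011110111000

Compute s = H r^T mod 2 one row at a time:
  s_1 = 1 + 0 + 1 + 1 + 1 + 0 + 0 + 0 = 4 ≡ 0 (mod 2).
  s_2 = 0 + 1 + 1 + 1 + 1 + 0 + 0 + 0 = 4 ≡ 0 (mod 2).
  s_3 = 1 + 1 + 1 + 1 + 1 + 1 + 0 + 0 = 6 ≡ 0 (mod 2).
  s_4 = 1 + 1 + 1 + 1 + 0 + 1 + 0 + 0 = 5 ≡ 1 (mod 2).
s = (0, 0, 0, 1)^T — this equals column 1 of H (binary 0001), so error is at position 1.
Correct: flip bit 1 of r = 111011110111000 to get c = 011011110111000.


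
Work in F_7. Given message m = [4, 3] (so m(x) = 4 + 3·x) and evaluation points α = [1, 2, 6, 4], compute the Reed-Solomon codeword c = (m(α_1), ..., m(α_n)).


c = [0, 3, 1, 2]

Message polynomial: m(x) = 4 + 3·x (mod 7).
For each evaluation point α_i, compute m(α_i) mod 7:
  α_1 = 1: Horner steps 3 → 0, so m(1) = 0.
  α_2 = 2: Horner steps 3 → 3, so m(2) = 3.
  α_3 = 6: Horner steps 3 → 1, so m(6) = 1.
  α_4 = 4: Horner steps 3 → 2, so m(4) = 2.
Codeword c = [0, 3, 1, 2] ∈ F_7^4.


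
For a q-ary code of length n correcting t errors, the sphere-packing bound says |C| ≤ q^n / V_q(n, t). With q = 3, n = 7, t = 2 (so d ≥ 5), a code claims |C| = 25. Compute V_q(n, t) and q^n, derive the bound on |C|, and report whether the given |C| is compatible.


V_q(n, t) = 99, q^n = 2187, Hamming bound = 22, |C| = 25 > bound (violated).

Step 1: Compute V_q(n, t) = Σ_{j=0}^2 C(n, j) (q−1)^j.
  j = 0: C(7,0)·(2)^0 = 1·1 = 1.
  j = 1: C(7,1)·(2)^1 = 7·2 = 14.
  j = 2: C(7,2)·(2)^2 = 21·4 = 84.
  V_q(n, t) = 1 + 14 + 84 = 99.
Step 2: q^n = 3^7 = 2187.
Step 3: Hamming bound ⌊q^n / V_q(n,t)⌋ = ⌊2187/99⌋ = 22.
Step 4: Compare |C| = 25 to 22: violated.
The claimed |C| lies above the Hamming bound, so no 3-ary code of length 7 with d ≥ 5 can have 25 codewords.


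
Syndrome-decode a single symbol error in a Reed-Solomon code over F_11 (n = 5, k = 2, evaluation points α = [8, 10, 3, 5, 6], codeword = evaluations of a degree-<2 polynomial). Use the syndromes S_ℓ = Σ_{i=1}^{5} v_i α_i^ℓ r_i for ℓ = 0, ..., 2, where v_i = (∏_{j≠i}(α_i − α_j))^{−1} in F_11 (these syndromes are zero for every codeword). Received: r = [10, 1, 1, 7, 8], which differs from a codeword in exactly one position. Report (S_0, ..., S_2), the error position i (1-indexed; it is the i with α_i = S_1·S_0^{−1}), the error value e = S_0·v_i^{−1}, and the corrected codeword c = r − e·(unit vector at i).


S = (7, 10, 8), error at position 3, error magnitude e = 7, c = [10, 1, 5, 7, 8].

Step 1: column multipliers v_i = (∏_{j≠i}(α_i − α_j))^{−1} mod 11.
  i = 1 (α = 8): (8−10)(8−3)(8−5)(8−6) = (−2)·5·3·2 = −60 ≡ 6, so v_1 = 6^{−1} = 2 (mod 11).
  i = 2 (α = 10): (10−8)(10−3)(10−5)(10−6) = 2·7·5·4 = 280 ≡ 5, so v_2 = 5^{−1} = 9 (mod 11).
  i = 3 (α = 3): (3−8)(3−10)(3−5)(3−6) = (−5)·(−7)·(−2)·(−3) = 210 ≡ 1, so v_3 = 1^{−1} = 1 (mod 11).
  i = 4 (α = 5): (5−8)(5−10)(5−3)(5−6) = (−3)·(−5)·2·(−1) = −30 ≡ 3, so v_4 = 3^{−1} = 4 (mod 11).
  i = 5 (α = 6): (6−8)(6−10)(6−3)(6−5) = (−2)·(−4)·3·1 = 24 ≡ 2, so v_5 = 2^{−1} = 6 (mod 11).
  v = [2, 9, 1, 4, 6].
Step 2: syndromes of r = [10, 1, 1, 7, 8] (all sums mod 11).
  S_0 = Σ v_i r_i = 2·10 + 9·1 + 1·1 + 4·7 + 6·8 = 106 ≡ 7.
  S_1 = Σ v_i α_i r_i = 2·8·10 + 9·10·1 + 1·3·1 + 4·5·7 + 6·6·8 = 681 ≡ 10.
  α_i^2 mod 11 = [9, 1, 9, 3, 3].
  S_2 = Σ v_i α_i^2 r_i = 2·9·10 + 9·1·1 + 1·9·1 + 4·3·7 + 6·3·8 = 426 ≡ 8.
  S = (7, 10, 8) ≠ 0, so r is not a codeword (an error is present).
Step 3: locate the error. For a single error e at position i, S_ℓ = v_i·e·α_i^ℓ, so α_err = S_1/S_0.
  S_0^{−1} = 7^{−1} = 8 (mod 11), so α_err = 10·8 = 80 ≡ 3 = α_3. Error position i = 3.
  Consistency check: S_2/S_1 = 8·10 = 80 ≡ 3 = α_err ✓ (single-error assumption holds).
Step 4: error magnitude e = S_0/v_3 = S_0·∏_{j≠3}(α_3 − α_j) = 7·1 = 7 ≡ 7 (mod 11).
Step 5: correct position 3: c_3 = r_3 − e = 1 − 7 ≡ 5 (mod 11). Hence c = [10, 1, 5, 7, 8].
  Check: interpolating c through the α_i gives m(x) = 2 + 1·x (degree < 2) with m(α_i) = c_i for every i, so c is indeed a codeword.


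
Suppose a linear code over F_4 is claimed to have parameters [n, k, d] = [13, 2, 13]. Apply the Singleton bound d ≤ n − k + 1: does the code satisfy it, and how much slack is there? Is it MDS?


Singleton RHS = n − k + 1 = 12, slack = -1, bound violated (no such code; not MDS).

Singleton bound: d ≤ n − k + 1.
Here n = 13, k = 2, so n − k + 1 = 12.
Given d = 13, check d ≤ 12: NO.
Slack = (n − k + 1) − d = -1.
The slack is negative: d = 13 exceeds n − k + 1 = 12 by 1, so the Singleton bound is violated and no linear [13, 2, 13]_4 code can exist. In particular it is not MDS (MDS requires d = n − k + 1 exactly).
Description: the claimed parameters are [13, 2, 13]_4; such a code would be impossible (violates the Singleton bound).


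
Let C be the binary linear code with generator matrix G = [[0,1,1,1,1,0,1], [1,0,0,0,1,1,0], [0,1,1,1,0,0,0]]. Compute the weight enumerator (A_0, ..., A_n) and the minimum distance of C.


Weight distribution: A_0 = 1, A_2 = 1, A_3 = 3, A_5 = 1, A_6 = 2. Minimum distance d = 2.

Enumerate all 2^3 = 8 messages m ∈ F_2^3.
For each, compute codeword c = mG in F_2^7, then tally its weight.
  m = 000 → c = 0000000, weight = 0.
  m = 100 → c = 0111101, weight = 5.
  m = 010 → c = 1000110, weight = 3.
  m = 110 → c = 1111011, weight = 6.
  m = 001 → c = 0111000, weight = 3.
  m = 101 → c = 0000101, weight = 2.
  m = 011 → c = 1111110, weight = 6.
  m = 111 → c = 1000011, weight = 3.
Tally weights:
  weight 0: 1 codewords.
  weight 2: 1 codewords.
  weight 3: 3 codewords.
  weight 5: 1 codewords.
  weight 6: 2 codewords.
Minimum distance d = smallest w > 0 with A_w > 0 = 2.
Sanity: Σ A_w = 8 = 2^3 = 8 ✓.


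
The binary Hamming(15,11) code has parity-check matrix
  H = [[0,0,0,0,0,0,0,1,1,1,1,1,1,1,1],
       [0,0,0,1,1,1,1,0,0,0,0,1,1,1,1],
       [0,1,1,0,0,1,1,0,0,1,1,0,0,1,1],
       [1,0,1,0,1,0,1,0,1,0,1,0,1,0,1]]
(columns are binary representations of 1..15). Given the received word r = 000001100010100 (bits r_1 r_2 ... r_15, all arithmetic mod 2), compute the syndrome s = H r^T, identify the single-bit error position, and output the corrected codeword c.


s = (0, 1, 1, 1)^T, error position = 7, corrected codeword c = 000001000010100

Compute s = H r^T mod 2 one row at a time:
  s_1 = 0 + 0 + 0 + 1 + 0 + 1 + 0 + 0 = 2 ≡ 0 (mod 2).
  s_2 = 0 + 0 + 1 + 1 + 0 + 1 + 0 + 0 = 3 ≡ 1 (mod 2).
  s_3 = 0 + 0 + 1 + 1 + 0 + 1 + 0 + 0 = 3 ≡ 1 (mod 2).
  s_4 = 0 + 0 + 0 + 1 + 0 + 1 + 1 + 0 = 3 ≡ 1 (mod 2).
s = (0, 1, 1, 1)^T — this equals column 7 of H (binary 0111), so error is at position 7.
Correct: flip bit 7 of r = 000001100010100 to get c = 000001000010100.


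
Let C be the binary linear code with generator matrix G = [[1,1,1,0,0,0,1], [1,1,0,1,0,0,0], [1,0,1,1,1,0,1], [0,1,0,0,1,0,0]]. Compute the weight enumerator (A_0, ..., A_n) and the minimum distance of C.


Weight distribution: A_0 = 1, A_1 = 1, A_2 = 4, A_3 = 4, A_4 = 3, A_5 = 3. Minimum distance d = 1.

Enumerate all 2^4 = 16 messages m ∈ F_2^4.
For each, compute codeword c = mG in F_2^7, then tally its weight.
  m = 0000 → c = 0000000, weight = 0.
  m = 1000 → c = 1110001, weight = 4.
  m = 0100 → c = 1101000, weight = 3.
  m = 1100 → c = 0011001, weight = 3.
  m = 0010 → c = 1011101, weight = 5.
  m = 1010 → c = 0101100, weight = 3.
  m = 0110 → c = 0110101, weight = 4.
  m = 1110 → c = 1000100, weight = 2.
  m = 0001 → c = 0100100, weight = 2.
  m = 1001 → c = 1010101, weight = 4.
  m = 0101 → c = 1001100, weight = 3.
  m = 1101 → c = 0111101, weight = 5.
  m = 0011 → c = 1111001, weight = 5.
  m = 1011 → c = 0001000, weight = 1.
  m = 0111 → c = 0010001, weight = 2.
  m = 1111 → c = 1100000, weight = 2.
Tally weights:
  weight 0: 1 codewords.
  weight 1: 1 codewords.
  weight 2: 4 codewords.
  weight 3: 4 codewords.
  weight 4: 3 codewords.
  weight 5: 3 codewords.
Minimum distance d = smallest w > 0 with A_w > 0 = 1.
Sanity: Σ A_w = 16 = 2^4 = 16 ✓.


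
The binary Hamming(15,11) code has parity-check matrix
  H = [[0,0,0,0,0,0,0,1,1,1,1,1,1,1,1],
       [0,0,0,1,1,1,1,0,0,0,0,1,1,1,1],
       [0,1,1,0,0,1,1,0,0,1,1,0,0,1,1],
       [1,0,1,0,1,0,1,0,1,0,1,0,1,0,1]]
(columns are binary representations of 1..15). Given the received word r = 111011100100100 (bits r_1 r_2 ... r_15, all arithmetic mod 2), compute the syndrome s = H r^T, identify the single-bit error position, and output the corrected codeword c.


s = (0, 0, 1, 1)^T, error position = 3, corrected codeword c = 110011100100100

Compute s = H r^T mod 2 one row at a time:
  s_1 = 0 + 0 + 1 + 0 + 0 + 1 + 0 + 0 = 2 ≡ 0 (mod 2).
  s_2 = 0 + 1 + 1 + 1 + 0 + 1 + 0 + 0 = 4 ≡ 0 (mod 2).
  s_3 = 1 + 1 + 1 + 1 + 1 + 0 + 0 + 0 = 5 ≡ 1 (mod 2).
  s_4 = 1 + 1 + 1 + 1 + 0 + 0 + 1 + 0 = 5 ≡ 1 (mod 2).
s = (0, 0, 1, 1)^T — this equals column 3 of H (binary 0011), so error is at position 3.
Correct: flip bit 3 of r = 111011100100100 to get c = 110011100100100.


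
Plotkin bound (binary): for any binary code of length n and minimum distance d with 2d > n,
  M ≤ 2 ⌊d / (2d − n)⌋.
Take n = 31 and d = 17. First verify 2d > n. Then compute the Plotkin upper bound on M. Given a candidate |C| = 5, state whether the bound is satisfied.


Plotkin bound M ≤ 10; given |C| = 5 ≤ bound (satisfied).

Check applicability: 2d = 34, n = 31.
2d − n = 3 > 0, so Plotkin applies.
Compute d/(2d−n) = 17/3 ≈ 5.6667.
⌊d/(2d−n)⌋ = 5.
Plotkin bound: M ≤ 2·5 = 10.
Given |C| = 5, check: satisfied.
This |C| is below the Plotkin bound.


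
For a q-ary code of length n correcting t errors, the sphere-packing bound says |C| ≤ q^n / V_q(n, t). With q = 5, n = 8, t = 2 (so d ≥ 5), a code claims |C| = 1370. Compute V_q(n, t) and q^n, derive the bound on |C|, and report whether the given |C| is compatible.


V_q(n, t) = 481, q^n = 390625, Hamming bound = 812, |C| = 1370 > bound (violated).

Step 1: Compute V_q(n, t) = Σ_{j=0}^2 C(n, j) (q−1)^j.
  j = 0: C(8,0)·(4)^0 = 1·1 = 1.
  j = 1: C(8,1)·(4)^1 = 8·4 = 32.
  j = 2: C(8,2)·(4)^2 = 28·16 = 448.
  V_q(n, t) = 1 + 32 + 448 = 481.
Step 2: q^n = 5^8 = 390625.
Step 3: Hamming bound ⌊q^n / V_q(n,t)⌋ = ⌊390625/481⌋ = 812.
Step 4: Compare |C| = 1370 to 812: violated.
The claimed |C| lies above the Hamming bound, so no 5-ary code of length 8 with d ≥ 5 can have 1370 codewords.


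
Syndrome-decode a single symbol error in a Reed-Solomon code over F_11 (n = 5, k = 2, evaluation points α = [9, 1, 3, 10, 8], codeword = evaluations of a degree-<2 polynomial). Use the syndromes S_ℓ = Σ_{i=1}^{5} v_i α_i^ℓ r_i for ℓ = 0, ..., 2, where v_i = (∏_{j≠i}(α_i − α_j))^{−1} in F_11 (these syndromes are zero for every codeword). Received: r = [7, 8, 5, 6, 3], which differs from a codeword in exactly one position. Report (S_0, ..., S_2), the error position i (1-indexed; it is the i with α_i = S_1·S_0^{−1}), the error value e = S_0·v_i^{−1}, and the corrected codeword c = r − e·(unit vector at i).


S = (10, 1, 10), error at position 4, error magnitude e = 6, c = [7, 8, 5, 0, 3].

Step 1: column multipliers v_i = (∏_{j≠i}(α_i − α_j))^{−1} mod 11.
  i = 1 (α = 9): (9−1)(9−3)(9−10)(9−8) = 8·6·(−1)·1 = −48 ≡ 7, so v_1 = 7^{−1} = 8 (mod 11).
  i = 2 (α = 1): (1−9)(1−3)(1−10)(1−8) = (−8)·(−2)·(−9)·(−7) = 1008 ≡ 7, so v_2 = 7^{−1} = 8 (mod 11).
  i = 3 (α = 3): (3−9)(3−1)(3−10)(3−8) = (−6)·2·(−7)·(−5) = −420 ≡ 9, so v_3 = 9^{−1} = 5 (mod 11).
  i = 4 (α = 10): (10−9)(10−1)(10−3)(10−8) = 1·9·7·2 = 126 ≡ 5, so v_4 = 5^{−1} = 9 (mod 11).
  i = 5 (α = 8): (8−9)(8−1)(8−3)(8−10) = (−1)·7·5·(−2) = 70 ≡ 4, so v_5 = 4^{−1} = 3 (mod 11).
  v = [8, 8, 5, 9, 3].
Step 2: syndromes of r = [7, 8, 5, 6, 3] (all sums mod 11).
  S_0 = Σ v_i r_i = 8·7 + 8·8 + 5·5 + 9·6 + 3·3 = 208 ≡ 10.
  S_1 = Σ v_i α_i r_i = 8·9·7 + 8·1·8 + 5·3·5 + 9·10·6 + 3·8·3 = 1255 ≡ 1.
  α_i^2 mod 11 = [4, 1, 9, 1, 9].
  S_2 = Σ v_i α_i^2 r_i = 8·4·7 + 8·1·8 + 5·9·5 + 9·1·6 + 3·9·3 = 648 ≡ 10.
  S = (10, 1, 10) ≠ 0, so r is not a codeword (an error is present).
Step 3: locate the error. For a single error e at position i, S_ℓ = v_i·e·α_i^ℓ, so α_err = S_1/S_0.
  S_0^{−1} = 10^{−1} = 10 (mod 11), so α_err = 1·10 = 10 ≡ 10 = α_4. Error position i = 4.
  Consistency check: S_2/S_1 = 10·1 = 10 ≡ 10 = α_err ✓ (single-error assumption holds).
Step 4: error magnitude e = S_0/v_4 = S_0·∏_{j≠4}(α_4 − α_j) = 10·5 = 50 ≡ 6 (mod 11).
Step 5: correct position 4: c_4 = r_4 − e = 6 − 6 ≡ 0 (mod 11). Hence c = [7, 8, 5, 0, 3].
  Check: interpolating c through the α_i gives m(x) = 4 + 4·x (degree < 2) with m(α_i) = c_i for every i, so c is indeed a codeword.


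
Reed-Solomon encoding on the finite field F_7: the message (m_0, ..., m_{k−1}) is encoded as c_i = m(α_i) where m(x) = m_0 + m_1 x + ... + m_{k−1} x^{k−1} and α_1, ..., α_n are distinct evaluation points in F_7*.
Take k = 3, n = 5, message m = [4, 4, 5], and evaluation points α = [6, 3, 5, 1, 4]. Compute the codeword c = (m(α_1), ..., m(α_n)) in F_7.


c = [5, 5, 2, 6, 2]

Message polynomial: m(x) = 4 + 4·x + 5·x^2 (mod 7).
For each evaluation point α_i, compute m(α_i) mod 7:
  α_1 = 6: Horner steps 5 → 6 → 5, so m(6) = 5.
  α_2 = 3: Horner steps 5 → 5 → 5, so m(3) = 5.
  α_3 = 5: Horner steps 5 → 1 → 2, so m(5) = 2.
  α_4 = 1: Horner steps 5 → 2 → 6, so m(1) = 6.
  α_5 = 4: Horner steps 5 → 3 → 2, so m(4) = 2.
Codeword c = [5, 5, 2, 6, 2] ∈ F_7^5.


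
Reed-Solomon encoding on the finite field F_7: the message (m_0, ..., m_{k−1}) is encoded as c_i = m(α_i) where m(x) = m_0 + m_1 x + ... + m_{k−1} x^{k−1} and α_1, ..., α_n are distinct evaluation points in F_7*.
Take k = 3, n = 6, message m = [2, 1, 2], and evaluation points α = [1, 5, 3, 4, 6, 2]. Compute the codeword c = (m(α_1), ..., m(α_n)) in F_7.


c = [5, 1, 2, 3, 3, 5]

Message polynomial: m(x) = 2 + 1·x + 2·x^2 (mod 7).
For each evaluation point α_i, compute m(α_i) mod 7:
  α_1 = 1: Horner steps 2 → 3 → 5, so m(1) = 5.
  α_2 = 5: Horner steps 2 → 4 → 1, so m(5) = 1.
  α_3 = 3: Horner steps 2 → 0 → 2, so m(3) = 2.
  α_4 = 4: Horner steps 2 → 2 → 3, so m(4) = 3.
  α_5 = 6: Horner steps 2 → 6 → 3, so m(6) = 3.
  α_6 = 2: Horner steps 2 → 5 → 5, so m(2) = 5.
Codeword c = [5, 1, 2, 3, 3, 5] ∈ F_7^6.


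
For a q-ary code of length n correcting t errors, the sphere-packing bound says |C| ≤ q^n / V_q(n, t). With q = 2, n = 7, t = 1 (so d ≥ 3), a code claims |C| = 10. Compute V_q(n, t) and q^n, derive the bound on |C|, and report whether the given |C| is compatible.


V_q(n, t) = 8, q^n = 128, Hamming bound = 16, |C| = 10 ≤ bound (satisfied).

Step 1: Compute V_q(n, t) = Σ_{j=0}^1 C(n, j) (q−1)^j.
  j = 0: C(7,0)·(1)^0 = 1·1 = 1.
  j = 1: C(7,1)·(1)^1 = 7·1 = 7.
  V_q(n, t) = 1 + 7 = 8.
Step 2: q^n = 2^7 = 128.
Step 3: Hamming bound ⌊q^n / V_q(n,t)⌋ = ⌊128/8⌋ = 16.
Step 4: Compare |C| = 10 to 16: satisfied.
The claimed |C| lies below the Hamming bound.


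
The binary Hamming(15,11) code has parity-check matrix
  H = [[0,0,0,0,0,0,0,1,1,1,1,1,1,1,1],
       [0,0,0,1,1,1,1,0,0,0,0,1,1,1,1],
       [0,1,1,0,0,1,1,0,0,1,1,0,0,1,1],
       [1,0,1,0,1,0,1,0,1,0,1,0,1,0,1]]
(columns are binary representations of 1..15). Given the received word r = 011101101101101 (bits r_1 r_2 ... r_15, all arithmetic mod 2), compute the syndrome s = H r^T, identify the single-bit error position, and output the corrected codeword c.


s = (1, 0, 0, 1)^T, error position = 9, corrected codeword c = 011101100101101

Compute s = H r^T mod 2 one row at a time:
  s_1 = 0 + 1 + 1 + 0 + 1 + 1 + 0 + 1 = 5 ≡ 1 (mod 2).
  s_2 = 1 + 0 + 1 + 1 + 1 + 1 + 0 + 1 = 6 ≡ 0 (mod 2).
  s_3 = 1 + 1 + 1 + 1 + 1 + 0 + 0 + 1 = 6 ≡ 0 (mod 2).
  s_4 = 0 + 1 + 0 + 1 + 1 + 0 + 1 + 1 = 5 ≡ 1 (mod 2).
s = (1, 0, 0, 1)^T — this equals column 9 of H (binary 1001), so error is at position 9.
Correct: flip bit 9 of r = 011101101101101 to get c = 011101100101101.


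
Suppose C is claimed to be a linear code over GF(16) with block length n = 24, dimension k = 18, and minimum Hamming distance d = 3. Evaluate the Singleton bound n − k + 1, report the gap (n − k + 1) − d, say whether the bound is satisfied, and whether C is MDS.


Singleton RHS = n − k + 1 = 7, slack = 4, bound satisfied, not MDS.

Singleton bound: d ≤ n − k + 1.
Here n = 24, k = 18, so n − k + 1 = 7.
Given d = 3, check d ≤ 7: YES.
Slack = (n − k + 1) − d = 4.
The code is NOT MDS (slack = 4 > 0).
Description: the claimed parameters are [24, 18, 3]_16; such a code would be non-MDS.


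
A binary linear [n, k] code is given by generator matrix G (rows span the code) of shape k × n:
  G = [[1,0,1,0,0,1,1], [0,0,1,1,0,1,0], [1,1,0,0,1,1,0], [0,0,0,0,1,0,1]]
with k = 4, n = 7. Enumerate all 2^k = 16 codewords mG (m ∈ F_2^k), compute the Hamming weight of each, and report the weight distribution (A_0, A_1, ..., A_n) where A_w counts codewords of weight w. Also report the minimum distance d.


Weight distribution: A_0 = 1, A_2 = 2, A_3 = 4, A_4 = 5, A_5 = 4. Minimum distance d = 2.

Enumerate all 2^4 = 16 messages m ∈ F_2^4.
For each, compute codeword c = mG in F_2^7, then tally its weight.
  m = 0000 → c = 0000000, weight = 0.
  m = 1000 → c = 1010011, weight = 4.
  m = 0100 → c = 0011010, weight = 3.
  m = 1100 → c = 1001001, weight = 3.
  m = 0010 → c = 1100110, weight = 4.
  m = 1010 → c = 0110101, weight = 4.
  m = 0110 → c = 1111100, weight = 5.
  m = 1110 → c = 0101111, weight = 5.
  m = 0001 → c = 0000101, weight = 2.
  m = 1001 → c = 1010110, weight = 4.
  m = 0101 → c = 0011111, weight = 5.
  m = 1101 → c = 1001100, weight = 3.
  m = 0011 → c = 1100011, weight = 4.
  m = 1011 → c = 0110000, weight = 2.
  m = 0111 → c = 1111001, weight = 5.
  m = 1111 → c = 0101010, weight = 3.
Tally weights:
  weight 0: 1 codewords.
  weight 2: 2 codewords.
  weight 3: 4 codewords.
  weight 4: 5 codewords.
  weight 5: 4 codewords.
Minimum distance d = smallest w > 0 with A_w > 0 = 2.
Sanity: Σ A_w = 16 = 2^4 = 16 ✓.


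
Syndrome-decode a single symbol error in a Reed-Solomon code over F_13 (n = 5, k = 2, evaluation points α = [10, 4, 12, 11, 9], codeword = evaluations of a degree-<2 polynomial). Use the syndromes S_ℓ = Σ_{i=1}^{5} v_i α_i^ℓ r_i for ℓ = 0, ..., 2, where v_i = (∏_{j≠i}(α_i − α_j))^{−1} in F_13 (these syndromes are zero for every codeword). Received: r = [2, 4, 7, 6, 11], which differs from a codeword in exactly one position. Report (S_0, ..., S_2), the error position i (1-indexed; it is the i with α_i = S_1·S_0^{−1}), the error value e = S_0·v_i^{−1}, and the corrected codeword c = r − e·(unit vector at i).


S = (4, 9, 4), error at position 3, error magnitude e = 10, c = [2, 4, 10, 6, 11].

Step 1: column multipliers v_i = (∏_{j≠i}(α_i − α_j))^{−1} mod 13.
  i = 1 (α = 10): (10−4)(10−12)(10−11)(10−9) = 6·(−2)·(−1)·1 = 12 ≡ 12, so v_1 = 12^{−1} = 12 (mod 13).
  i = 2 (α = 4): (4−10)(4−12)(4−11)(4−9) = (−6)·(−8)·(−7)·(−5) = 1680 ≡ 3, so v_2 = 3^{−1} = 9 (mod 13).
  i = 3 (α = 12): (12−10)(12−4)(12−11)(12−9) = 2·8·1·3 = 48 ≡ 9, so v_3 = 9^{−1} = 3 (mod 13).
  i = 4 (α = 11): (11−10)(11−4)(11−12)(11−9) = 1·7·(−1)·2 = −14 ≡ 12, so v_4 = 12^{−1} = 12 (mod 13).
  i = 5 (α = 9): (9−10)(9−4)(9−12)(9−11) = (−1)·5·(−3)·(−2) = −30 ≡ 9, so v_5 = 9^{−1} = 3 (mod 13).
  v = [12, 9, 3, 12, 3].
Step 2: syndromes of r = [2, 4, 7, 6, 11] (all sums mod 13).
  S_0 = Σ v_i r_i = 12·2 + 9·4 + 3·7 + 12·6 + 3·11 = 186 ≡ 4.
  S_1 = Σ v_i α_i r_i = 12·10·2 + 9·4·4 + 3·12·7 + 12·11·6 + 3·9·11 = 1725 ≡ 9.
  α_i^2 mod 13 = [9, 3, 1, 4, 3].
  S_2 = Σ v_i α_i^2 r_i = 12·9·2 + 9·3·4 + 3·1·7 + 12·4·6 + 3·3·11 = 732 ≡ 4.
  S = (4, 9, 4) ≠ 0, so r is not a codeword (an error is present).
Step 3: locate the error. For a single error e at position i, S_ℓ = v_i·e·α_i^ℓ, so α_err = S_1/S_0.
  S_0^{−1} = 4^{−1} = 10 (mod 13), so α_err = 9·10 = 90 ≡ 12 = α_3. Error position i = 3.
  Consistency check: S_2/S_1 = 4·3 = 12 ≡ 12 = α_err ✓ (single-error assumption holds).
Step 4: error magnitude e = S_0/v_3 = S_0·∏_{j≠3}(α_3 − α_j) = 4·9 = 36 ≡ 10 (mod 13).
Step 5: correct position 3: c_3 = r_3 − e = 7 − 10 ≡ 10 (mod 13). Hence c = [2, 4, 10, 6, 11].
  Check: interpolating c through the α_i gives m(x) = 1 + 4·x (degree < 2) with m(α_i) = c_i for every i, so c is indeed a codeword.


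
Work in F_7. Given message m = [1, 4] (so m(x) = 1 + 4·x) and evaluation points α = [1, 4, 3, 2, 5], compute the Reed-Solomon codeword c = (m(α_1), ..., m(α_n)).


c = [5, 3, 6, 2, 0]

Message polynomial: m(x) = 1 + 4·x (mod 7).
For each evaluation point α_i, compute m(α_i) mod 7:
  α_1 = 1: Horner steps 4 → 5, so m(1) = 5.
  α_2 = 4: Horner steps 4 → 3, so m(4) = 3.
  α_3 = 3: Horner steps 4 → 6, so m(3) = 6.
  α_4 = 2: Horner steps 4 → 2, so m(2) = 2.
  α_5 = 5: Horner steps 4 → 0, so m(5) = 0.
Codeword c = [5, 3, 6, 2, 0] ∈ F_7^5.


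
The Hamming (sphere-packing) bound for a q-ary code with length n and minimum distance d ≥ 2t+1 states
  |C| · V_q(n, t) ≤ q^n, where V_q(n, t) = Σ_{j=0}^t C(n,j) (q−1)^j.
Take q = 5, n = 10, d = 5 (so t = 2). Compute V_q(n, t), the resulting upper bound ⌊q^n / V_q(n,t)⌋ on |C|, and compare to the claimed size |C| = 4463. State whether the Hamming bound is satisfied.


V_q(n, t) = 761, q^n = 9765625, Hamming bound = 12832, |C| = 4463 ≤ bound (satisfied).

Step 1: Compute V_q(n, t) = Σ_{j=0}^2 C(n, j) (q−1)^j.
  j = 0: C(10,0)·(4)^0 = 1·1 = 1.
  j = 1: C(10,1)·(4)^1 = 10·4 = 40.
  j = 2: C(10,2)·(4)^2 = 45·16 = 720.
  V_q(n, t) = 1 + 40 + 720 = 761.
Step 2: q^n = 5^10 = 9765625.
Step 3: Hamming bound ⌊q^n / V_q(n,t)⌋ = ⌊9765625/761⌋ = 12832.
Step 4: Compare |C| = 4463 to 12832: satisfied.
The claimed |C| lies below the Hamming bound.


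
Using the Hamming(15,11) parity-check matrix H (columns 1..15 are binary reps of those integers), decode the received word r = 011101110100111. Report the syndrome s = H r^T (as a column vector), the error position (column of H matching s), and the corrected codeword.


s = (1, 0, 1, 0)^T, error position = 10, corrected codeword c = 011101110000111

Compute s = H r^T mod 2 one row at a time:
  s_1 = 1 + 0 + 1 + 0 + 0 + 1 + 1 + 1 = 5 ≡ 1 (mod 2).
  s_2 = 1 + 0 + 1 + 1 + 0 + 1 + 1 + 1 = 6 ≡ 0 (mod 2).
  s_3 = 1 + 1 + 1 + 1 + 1 + 0 + 1 + 1 = 7 ≡ 1 (mod 2).
  s_4 = 0 + 1 + 0 + 1 + 0 + 0 + 1 + 1 = 4 ≡ 0 (mod 2).
s = (1, 0, 1, 0)^T — this equals column 10 of H (binary 1010), so error is at position 10.
Correct: flip bit 10 of r = 011101110100111 to get c = 011101110000111.


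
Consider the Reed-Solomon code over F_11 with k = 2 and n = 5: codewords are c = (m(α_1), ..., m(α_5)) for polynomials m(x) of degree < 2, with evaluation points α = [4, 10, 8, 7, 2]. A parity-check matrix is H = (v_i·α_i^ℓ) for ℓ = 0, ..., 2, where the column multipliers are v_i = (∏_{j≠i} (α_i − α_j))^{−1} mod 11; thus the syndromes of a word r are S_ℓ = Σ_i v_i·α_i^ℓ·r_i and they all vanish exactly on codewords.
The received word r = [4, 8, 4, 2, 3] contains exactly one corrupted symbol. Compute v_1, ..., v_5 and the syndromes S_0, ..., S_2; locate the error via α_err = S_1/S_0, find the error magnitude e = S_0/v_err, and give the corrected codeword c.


S = (3, 1, 4), error at position 1, error magnitude e = 8, c = [7, 8, 4, 2, 3].

Step 1: column multipliers v_i = (∏_{j≠i}(α_i − α_j))^{−1} mod 11.
  i = 1 (α = 4): (4−10)(4−8)(4−7)(4−2) = (−6)·(−4)·(−3)·2 = −144 ≡ 10, so v_1 = 10^{−1} = 10 (mod 11).
  i = 2 (α = 10): (10−4)(10−8)(10−7)(10−2) = 6·2·3·8 = 288 ≡ 2, so v_2 = 2^{−1} = 6 (mod 11).
  i = 3 (α = 8): (8−4)(8−10)(8−7)(8−2) = 4·(−2)·1·6 = −48 ≡ 7, so v_3 = 7^{−1} = 8 (mod 11).
  i = 4 (α = 7): (7−4)(7−10)(7−8)(7−2) = 3·(−3)·(−1)·5 = 45 ≡ 1, so v_4 = 1^{−1} = 1 (mod 11).
  i = 5 (α = 2): (2−4)(2−10)(2−8)(2−7) = (−2)·(−8)·(−6)·(−5) = 480 ≡ 7, so v_5 = 7^{−1} = 8 (mod 11).
  v = [10, 6, 8, 1, 8].
Step 2: syndromes of r = [4, 8, 4, 2, 3] (all sums mod 11).
  S_0 = Σ v_i r_i = 10·4 + 6·8 + 8·4 + 1·2 + 8·3 = 146 ≡ 3.
  S_1 = Σ v_i α_i r_i = 10·4·4 + 6·10·8 + 8·8·4 + 1·7·2 + 8·2·3 = 958 ≡ 1.
  α_i^2 mod 11 = [5, 1, 9, 5, 4].
  S_2 = Σ v_i α_i^2 r_i = 10·5·4 + 6·1·8 + 8·9·4 + 1·5·2 + 8·4·3 = 642 ≡ 4.
  S = (3, 1, 4) ≠ 0, so r is not a codeword (an error is present).
Step 3: locate the error. For a single error e at position i, S_ℓ = v_i·e·α_i^ℓ, so α_err = S_1/S_0.
  S_0^{−1} = 3^{−1} = 4 (mod 11), so α_err = 1·4 = 4 ≡ 4 = α_1. Error position i = 1.
  Consistency check: S_2/S_1 = 4·1 = 4 ≡ 4 = α_err ✓ (single-error assumption holds).
Step 4: error magnitude e = S_0/v_1 = S_0·∏_{j≠1}(α_1 − α_j) = 3·10 = 30 ≡ 8 (mod 11).
Step 5: correct position 1: c_1 = r_1 − e = 4 − 8 ≡ 7 (mod 11). Hence c = [7, 8, 4, 2, 3].
  Check: interpolating c through the α_i gives m(x) = 10 + 2·x (degree < 2) with m(α_i) = c_i for every i, so c is indeed a codeword.


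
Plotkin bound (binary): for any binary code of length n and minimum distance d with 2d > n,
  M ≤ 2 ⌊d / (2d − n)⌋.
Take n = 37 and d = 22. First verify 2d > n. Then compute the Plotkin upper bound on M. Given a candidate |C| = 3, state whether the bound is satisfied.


Plotkin bound M ≤ 6; given |C| = 3 ≤ bound (satisfied).

Check applicability: 2d = 44, n = 37.
2d − n = 7 > 0, so Plotkin applies.
Compute d/(2d−n) = 22/7 ≈ 3.1429.
⌊d/(2d−n)⌋ = 3.
Plotkin bound: M ≤ 2·3 = 6.
Given |C| = 3, check: satisfied.
This |C| is below the Plotkin bound.


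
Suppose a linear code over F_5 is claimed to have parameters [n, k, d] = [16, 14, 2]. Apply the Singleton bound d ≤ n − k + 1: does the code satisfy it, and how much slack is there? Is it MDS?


Singleton RHS = n − k + 1 = 3, slack = 1, bound satisfied, not MDS.

Singleton bound: d ≤ n − k + 1.
Here n = 16, k = 14, so n − k + 1 = 3.
Given d = 2, check d ≤ 3: YES.
Slack = (n − k + 1) − d = 1.
The code is NOT MDS (slack = 1 > 0).
Description: the claimed parameters are [16, 14, 2]_5; such a code would be non-MDS.


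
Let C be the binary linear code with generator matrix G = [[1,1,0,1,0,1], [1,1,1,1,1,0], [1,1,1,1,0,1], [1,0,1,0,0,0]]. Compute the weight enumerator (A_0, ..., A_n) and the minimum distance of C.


Weight distribution: A_0 = 1, A_1 = 2, A_2 = 2, A_3 = 4, A_4 = 5, A_5 = 2. Minimum distance d = 1.

Enumerate all 2^4 = 16 messages m ∈ F_2^4.
For each, compute codeword c = mG in F_2^6, then tally its weight.
  m = 0000 → c = 000000, weight = 0.
  m = 1000 → c = 110101, weight = 4.
  m = 0100 → c = 111110, weight = 5.
  m = 1100 → c = 001011, weight = 3.
  m = 0010 → c = 111101, weight = 5.
  m = 1010 → c = 001000, weight = 1.
  m = 0110 → c = 000011, weight = 2.
  m = 1110 → c = 110110, weight = 4.
  m = 0001 → c = 101000, weight = 2.
  m = 1001 → c = 011101, weight = 4.
  m = 0101 → c = 010110, weight = 3.
  m = 1101 → c = 100011, weight = 3.
  m = 0011 → c = 010101, weight = 3.
  m = 1011 → c = 100000, weight = 1.
  m = 0111 → c = 101011, weight = 4.
  m = 1111 → c = 011110, weight = 4.
Tally weights:
  weight 0: 1 codewords.
  weight 1: 2 codewords.
  weight 2: 2 codewords.
  weight 3: 4 codewords.
  weight 4: 5 codewords.
  weight 5: 2 codewords.
Minimum distance d = smallest w > 0 with A_w > 0 = 1.
Sanity: Σ A_w = 16 = 2^4 = 16 ✓.


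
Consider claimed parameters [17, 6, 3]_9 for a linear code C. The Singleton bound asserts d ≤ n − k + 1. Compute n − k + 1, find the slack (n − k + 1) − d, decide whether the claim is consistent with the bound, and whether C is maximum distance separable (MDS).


Singleton RHS = n − k + 1 = 12, slack = 9, bound satisfied, not MDS.

Singleton bound: d ≤ n − k + 1.
Here n = 17, k = 6, so n − k + 1 = 12.
Given d = 3, check d ≤ 12: YES.
Slack = (n − k + 1) − d = 9.
The code is NOT MDS (slack = 9 > 0).
Description: the claimed parameters are [17, 6, 3]_9; such a code would be non-MDS.


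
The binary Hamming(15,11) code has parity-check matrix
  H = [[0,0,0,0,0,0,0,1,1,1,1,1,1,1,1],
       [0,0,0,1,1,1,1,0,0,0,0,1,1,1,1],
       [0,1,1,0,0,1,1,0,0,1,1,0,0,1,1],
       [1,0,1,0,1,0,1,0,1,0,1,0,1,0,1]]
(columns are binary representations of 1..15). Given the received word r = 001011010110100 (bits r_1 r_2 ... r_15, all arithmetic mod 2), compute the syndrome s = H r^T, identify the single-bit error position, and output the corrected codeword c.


s = (0, 1, 0, 0)^T, error position = 4, corrected codeword c = 001111010110100

Compute s = H r^T mod 2 one row at a time:
  s_1 = 1 + 0 + 1 + 1 + 0 + 1 + 0 + 0 = 4 ≡ 0 (mod 2).
  s_2 = 0 + 1 + 1 + 0 + 0 + 1 + 0 + 0 = 3 ≡ 1 (mod 2).
  s_3 = 0 + 1 + 1 + 0 + 1 + 1 + 0 + 0 = 4 ≡ 0 (mod 2).
  s_4 = 0 + 1 + 1 + 0 + 0 + 1 + 1 + 0 = 4 ≡ 0 (mod 2).
s = (0, 1, 0, 0)^T — this equals column 4 of H (binary 0100), so error is at position 4.
Correct: flip bit 4 of r = 001011010110100 to get c = 001111010110100.


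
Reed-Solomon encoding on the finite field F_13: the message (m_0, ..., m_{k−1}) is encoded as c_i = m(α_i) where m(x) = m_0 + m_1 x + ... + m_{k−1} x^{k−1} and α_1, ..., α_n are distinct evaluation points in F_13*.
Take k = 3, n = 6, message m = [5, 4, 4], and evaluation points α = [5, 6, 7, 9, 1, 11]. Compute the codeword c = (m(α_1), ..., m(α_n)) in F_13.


c = [8, 4, 8, 1, 0, 0]

Message polynomial: m(x) = 5 + 4·x + 4·x^2 (mod 13).
For each evaluation point α_i, compute m(α_i) mod 13:
  α_1 = 5: Horner steps 4 → 11 → 8, so m(5) = 8.
  α_2 = 6: Horner steps 4 → 2 → 4, so m(6) = 4.
  α_3 = 7: Horner steps 4 → 6 → 8, so m(7) = 8.
  α_4 = 9: Horner steps 4 → 1 → 1, so m(9) = 1.
  α_5 = 1: Horner steps 4 → 8 → 0, so m(1) = 0.
  α_6 = 11: Horner steps 4 → 9 → 0, so m(11) = 0.
Codeword c = [8, 4, 8, 1, 0, 0] ∈ F_13^6.


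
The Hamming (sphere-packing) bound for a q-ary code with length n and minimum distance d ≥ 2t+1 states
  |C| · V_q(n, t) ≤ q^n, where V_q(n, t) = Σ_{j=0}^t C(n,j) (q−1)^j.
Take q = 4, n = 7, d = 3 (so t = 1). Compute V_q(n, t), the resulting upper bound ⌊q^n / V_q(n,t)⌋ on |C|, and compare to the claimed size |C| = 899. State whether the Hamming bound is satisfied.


V_q(n, t) = 22, q^n = 16384, Hamming bound = 744, |C| = 899 > bound (violated).

Step 1: Compute V_q(n, t) = Σ_{j=0}^1 C(n, j) (q−1)^j.
  j = 0: C(7,0)·(3)^0 = 1·1 = 1.
  j = 1: C(7,1)·(3)^1 = 7·3 = 21.
  V_q(n, t) = 1 + 21 = 22.
Step 2: q^n = 4^7 = 16384.
Step 3: Hamming bound ⌊q^n / V_q(n,t)⌋ = ⌊16384/22⌋ = 744.
Step 4: Compare |C| = 899 to 744: violated.
The claimed |C| lies above the Hamming bound, so no 4-ary code of length 7 with d ≥ 3 can have 899 codewords.


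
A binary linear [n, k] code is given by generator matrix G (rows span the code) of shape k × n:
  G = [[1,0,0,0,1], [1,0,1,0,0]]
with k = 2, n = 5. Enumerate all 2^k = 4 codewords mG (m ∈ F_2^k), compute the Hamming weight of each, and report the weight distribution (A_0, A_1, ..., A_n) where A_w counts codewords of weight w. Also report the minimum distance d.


Weight distribution: A_0 = 1, A_2 = 3. Minimum distance d = 2.

Enumerate all 2^2 = 4 messages m ∈ F_2^2.
For each, compute codeword c = mG in F_2^5, then tally its weight.
  m = 00 → c = 00000, weight = 0.
  m = 10 → c = 10001, weight = 2.
  m = 01 → c = 10100, weight = 2.
  m = 11 → c = 00101, weight = 2.
Tally weights:
  weight 0: 1 codewords.
  weight 2: 3 codewords.
Minimum distance d = smallest w > 0 with A_w > 0 = 2.
Sanity: Σ A_w = 4 = 2^2 = 4 ✓.


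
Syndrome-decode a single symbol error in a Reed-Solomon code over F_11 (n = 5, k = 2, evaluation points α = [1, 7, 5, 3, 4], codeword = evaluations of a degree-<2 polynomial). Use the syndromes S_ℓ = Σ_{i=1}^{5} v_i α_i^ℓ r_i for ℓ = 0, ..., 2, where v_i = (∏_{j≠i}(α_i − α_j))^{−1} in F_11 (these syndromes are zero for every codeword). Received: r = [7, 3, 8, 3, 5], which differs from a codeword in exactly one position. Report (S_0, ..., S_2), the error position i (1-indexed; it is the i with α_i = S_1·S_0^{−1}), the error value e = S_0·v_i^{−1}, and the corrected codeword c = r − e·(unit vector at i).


S = (2, 6, 7), error at position 4, error magnitude e = 1, c = [7, 3, 8, 2, 5].

Step 1: column multipliers v_i = (∏_{j≠i}(α_i − α_j))^{−1} mod 11.
  i = 1 (α = 1): (1−7)(1−5)(1−3)(1−4) = (−6)·(−4)·(−2)·(−3) = 144 ≡ 1, so v_1 = 1^{−1} = 1 (mod 11).
  i = 2 (α = 7): (7−1)(7−5)(7−3)(7−4) = 6·2·4·3 = 144 ≡ 1, so v_2 = 1^{−1} = 1 (mod 11).
  i = 3 (α = 5): (5−1)(5−7)(5−3)(5−4) = 4·(−2)·2·1 = −16 ≡ 6, so v_3 = 6^{−1} = 2 (mod 11).
  i = 4 (α = 3): (3−1)(3−7)(3−5)(3−4) = 2·(−4)·(−2)·(−1) = −16 ≡ 6, so v_4 = 6^{−1} = 2 (mod 11).
  i = 5 (α = 4): (4−1)(4−7)(4−5)(4−3) = 3·(−3)·(−1)·1 = 9 ≡ 9, so v_5 = 9^{−1} = 5 (mod 11).
  v = [1, 1, 2, 2, 5].
Step 2: syndromes of r = [7, 3, 8, 3, 5] (all sums mod 11).
  S_0 = Σ v_i r_i = 1·7 + 1·3 + 2·8 + 2·3 + 5·5 = 57 ≡ 2.
  S_1 = Σ v_i α_i r_i = 1·1·7 + 1·7·3 + 2·5·8 + 2·3·3 + 5·4·5 = 226 ≡ 6.
  α_i^2 mod 11 = [1, 5, 3, 9, 5].
  S_2 = Σ v_i α_i^2 r_i = 1·1·7 + 1·5·3 + 2·3·8 + 2·9·3 + 5·5·5 = 249 ≡ 7.
  S = (2, 6, 7) ≠ 0, so r is not a codeword (an error is present).
Step 3: locate the error. For a single error e at position i, S_ℓ = v_i·e·α_i^ℓ, so α_err = S_1/S_0.
  S_0^{−1} = 2^{−1} = 6 (mod 11), so α_err = 6·6 = 36 ≡ 3 = α_4. Error position i = 4.
  Consistency check: S_2/S_1 = 7·2 = 14 ≡ 3 = α_err ✓ (single-error assumption holds).
Step 4: error magnitude e = S_0/v_4 = S_0·∏_{j≠4}(α_4 − α_j) = 2·6 = 12 ≡ 1 (mod 11).
Step 5: correct position 4: c_4 = r_4 − e = 3 − 1 ≡ 2 (mod 11). Hence c = [7, 3, 8, 2, 5].
  Check: interpolating c through the α_i gives m(x) = 4 + 3·x (degree < 2) with m(α_i) = c_i for every i, so c is indeed a codeword.


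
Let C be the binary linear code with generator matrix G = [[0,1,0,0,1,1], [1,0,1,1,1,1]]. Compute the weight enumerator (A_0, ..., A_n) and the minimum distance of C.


Weight distribution: A_0 = 1, A_3 = 1, A_4 = 1, A_5 = 1. Minimum distance d = 3.

Enumerate all 2^2 = 4 messages m ∈ F_2^2.
For each, compute codeword c = mG in F_2^6, then tally its weight.
  m = 00 → c = 000000, weight = 0.
  m = 10 → c = 010011, weight = 3.
  m = 01 → c = 101111, weight = 5.
  m = 11 → c = 111100, weight = 4.
Tally weights:
  weight 0: 1 codewords.
  weight 3: 1 codewords.
  weight 4: 1 codewords.
  weight 5: 1 codewords.
Minimum distance d = smallest w > 0 with A_w > 0 = 3.
Sanity: Σ A_w = 4 = 2^2 = 4 ✓.


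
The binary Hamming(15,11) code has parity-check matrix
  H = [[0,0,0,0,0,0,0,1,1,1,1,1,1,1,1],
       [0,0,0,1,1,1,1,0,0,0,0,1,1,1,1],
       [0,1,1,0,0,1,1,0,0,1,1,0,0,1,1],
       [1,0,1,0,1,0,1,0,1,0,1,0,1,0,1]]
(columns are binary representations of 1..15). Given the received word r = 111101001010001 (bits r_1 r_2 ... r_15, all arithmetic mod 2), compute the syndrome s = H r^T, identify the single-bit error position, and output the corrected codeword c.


s = (1, 1, 1, 1)^T, error position = 15, corrected codeword c = 111101001010000

Compute s = H r^T mod 2 one row at a time:
  s_1 = 0 + 1 + 0 + 1 + 0 + 0 + 0 + 1 = 3 ≡ 1 (mod 2).
  s_2 = 1 + 0 + 1 + 0 + 0 + 0 + 0 + 1 = 3 ≡ 1 (mod 2).
  s_3 = 1 + 1 + 1 + 0 + 0 + 1 + 0 + 1 = 5 ≡ 1 (mod 2).
  s_4 = 1 + 1 + 0 + 0 + 1 + 1 + 0 + 1 = 5 ≡ 1 (mod 2).
s = (1, 1, 1, 1)^T — this equals column 15 of H (binary 1111), so error is at position 15.
Correct: flip bit 15 of r = 111101001010001 to get c = 111101001010000.


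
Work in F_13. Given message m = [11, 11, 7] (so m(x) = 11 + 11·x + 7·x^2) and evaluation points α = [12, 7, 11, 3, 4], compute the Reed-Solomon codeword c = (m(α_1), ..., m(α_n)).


c = [7, 2, 4, 3, 11]

Message polynomial: m(x) = 11 + 11·x + 7·x^2 (mod 13).
For each evaluation point α_i, compute m(α_i) mod 13:
  α_1 = 12: Horner steps 7 → 4 → 7, so m(12) = 7.
  α_2 = 7: Horner steps 7 → 8 → 2, so m(7) = 2.
  α_3 = 11: Horner steps 7 → 10 → 4, so m(11) = 4.
  α_4 = 3: Horner steps 7 → 6 → 3, so m(3) = 3.
  α_5 = 4: Horner steps 7 → 0 → 11, so m(4) = 11.
Codeword c = [7, 2, 4, 3, 11] ∈ F_13^5.


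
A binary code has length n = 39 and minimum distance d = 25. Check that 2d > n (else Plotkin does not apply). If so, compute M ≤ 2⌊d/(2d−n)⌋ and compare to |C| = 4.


Plotkin bound M ≤ 4; given |C| = 4 ≤ bound (satisfied).

Check applicability: 2d = 50, n = 39.
2d − n = 11 > 0, so Plotkin applies.
Compute d/(2d−n) = 25/11 ≈ 2.2727.
⌊d/(2d−n)⌋ = 2.
Plotkin bound: M ≤ 2·2 = 4.
Given |C| = 4, check: satisfied.
This |C| is at the Plotkin bound.


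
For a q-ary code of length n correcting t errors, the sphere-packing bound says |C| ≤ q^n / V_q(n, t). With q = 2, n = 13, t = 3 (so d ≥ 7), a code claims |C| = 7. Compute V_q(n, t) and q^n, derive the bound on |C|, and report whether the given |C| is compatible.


V_q(n, t) = 378, q^n = 8192, Hamming bound = 21, |C| = 7 ≤ bound (satisfied).

Step 1: Compute V_q(n, t) = Σ_{j=0}^3 C(n, j) (q−1)^j.
  j = 0: C(13,0)·(1)^0 = 1·1 = 1.
  j = 1: C(13,1)·(1)^1 = 13·1 = 13.
  j = 2: C(13,2)·(1)^2 = 78·1 = 78.
  j = 3: C(13,3)·(1)^3 = 286·1 = 286.
  V_q(n, t) = 1 + 13 + 78 + 286 = 378.
Step 2: q^n = 2^13 = 8192.
Step 3: Hamming bound ⌊q^n / V_q(n,t)⌋ = ⌊8192/378⌋ = 21.
Step 4: Compare |C| = 7 to 21: satisfied.
The claimed |C| lies below the Hamming bound.


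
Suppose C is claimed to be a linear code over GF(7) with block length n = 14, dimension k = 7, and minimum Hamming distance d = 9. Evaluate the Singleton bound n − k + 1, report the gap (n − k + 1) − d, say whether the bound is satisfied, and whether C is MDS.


Singleton RHS = n − k + 1 = 8, slack = -1, bound violated (no such code; not MDS).

Singleton bound: d ≤ n − k + 1.
Here n = 14, k = 7, so n − k + 1 = 8.
Given d = 9, check d ≤ 8: NO.
Slack = (n − k + 1) − d = -1.
The slack is negative: d = 9 exceeds n − k + 1 = 8 by 1, so the Singleton bound is violated and no linear [14, 7, 9]_7 code can exist. In particular it is not MDS (MDS requires d = n − k + 1 exactly).
Description: the claimed parameters are [14, 7, 9]_7; such a code would be impossible (violates the Singleton bound).


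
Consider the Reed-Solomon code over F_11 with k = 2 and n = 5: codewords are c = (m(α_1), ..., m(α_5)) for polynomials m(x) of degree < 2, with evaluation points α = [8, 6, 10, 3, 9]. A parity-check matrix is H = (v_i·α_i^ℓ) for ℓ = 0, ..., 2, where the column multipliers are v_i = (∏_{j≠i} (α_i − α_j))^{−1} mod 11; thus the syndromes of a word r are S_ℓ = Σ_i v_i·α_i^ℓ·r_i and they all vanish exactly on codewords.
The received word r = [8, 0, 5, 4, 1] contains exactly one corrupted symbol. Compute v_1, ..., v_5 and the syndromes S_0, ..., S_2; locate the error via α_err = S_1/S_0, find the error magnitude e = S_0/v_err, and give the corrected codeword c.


S = (9, 5, 4), error at position 4, error magnitude e = 5, c = [8, 0, 5, 10, 1].

Step 1: column multipliers v_i = (∏_{j≠i}(α_i − α_j))^{−1} mod 11.
  i = 1 (α = 8): (8−6)(8−10)(8−3)(8−9) = 2·(−2)·5·(−1) = 20 ≡ 9, so v_1 = 9^{−1} = 5 (mod 11).
  i = 2 (α = 6): (6−8)(6−10)(6−3)(6−9) = (−2)·(−4)·3·(−3) = −72 ≡ 5, so v_2 = 5^{−1} = 9 (mod 11).
  i = 3 (α = 10): (10−8)(10−6)(10−3)(10−9) = 2·4·7·1 = 56 ≡ 1, so v_3 = 1^{−1} = 1 (mod 11).
  i = 4 (α = 3): (3−8)(3−6)(3−10)(3−9) = (−5)·(−3)·(−7)·(−6) = 630 ≡ 3, so v_4 = 3^{−1} = 4 (mod 11).
  i = 5 (α = 9): (9−8)(9−6)(9−10)(9−3) = 1·3·(−1)·6 = −18 ≡ 4, so v_5 = 4^{−1} = 3 (mod 11).
  v = [5, 9, 1, 4, 3].
Step 2: syndromes of r = [8, 0, 5, 4, 1] (all sums mod 11).
  S_0 = Σ v_i r_i = 5·8 + 9·0 + 1·5 + 4·4 + 3·1 = 64 ≡ 9.
  S_1 = Σ v_i α_i r_i = 5·8·8 + 9·6·0 + 1·10·5 + 4·3·4 + 3·9·1 = 445 ≡ 5.
  α_i^2 mod 11 = [9, 3, 1, 9, 4].
  S_2 = Σ v_i α_i^2 r_i = 5·9·8 + 9·3·0 + 1·1·5 + 4·9·4 + 3·4·1 = 521 ≡ 4.
  S = (9, 5, 4) ≠ 0, so r is not a codeword (an error is present).
Step 3: locate the error. For a single error e at position i, S_ℓ = v_i·e·α_i^ℓ, so α_err = S_1/S_0.
  S_0^{−1} = 9^{−1} = 5 (mod 11), so α_err = 5·5 = 25 ≡ 3 = α_4. Error position i = 4.
  Consistency check: S_2/S_1 = 4·9 = 36 ≡ 3 = α_err ✓ (single-error assumption holds).
Step 4: error magnitude e = S_0/v_4 = S_0·∏_{j≠4}(α_4 − α_j) = 9·3 = 27 ≡ 5 (mod 11).
Step 5: correct position 4: c_4 = r_4 − e = 4 − 5 ≡ 10 (mod 11). Hence c = [8, 0, 5, 10, 1].
  Check: interpolating c through the α_i gives m(x) = 9 + 4·x (degree < 2) with m(α_i) = c_i for every i, so c is indeed a codeword.
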